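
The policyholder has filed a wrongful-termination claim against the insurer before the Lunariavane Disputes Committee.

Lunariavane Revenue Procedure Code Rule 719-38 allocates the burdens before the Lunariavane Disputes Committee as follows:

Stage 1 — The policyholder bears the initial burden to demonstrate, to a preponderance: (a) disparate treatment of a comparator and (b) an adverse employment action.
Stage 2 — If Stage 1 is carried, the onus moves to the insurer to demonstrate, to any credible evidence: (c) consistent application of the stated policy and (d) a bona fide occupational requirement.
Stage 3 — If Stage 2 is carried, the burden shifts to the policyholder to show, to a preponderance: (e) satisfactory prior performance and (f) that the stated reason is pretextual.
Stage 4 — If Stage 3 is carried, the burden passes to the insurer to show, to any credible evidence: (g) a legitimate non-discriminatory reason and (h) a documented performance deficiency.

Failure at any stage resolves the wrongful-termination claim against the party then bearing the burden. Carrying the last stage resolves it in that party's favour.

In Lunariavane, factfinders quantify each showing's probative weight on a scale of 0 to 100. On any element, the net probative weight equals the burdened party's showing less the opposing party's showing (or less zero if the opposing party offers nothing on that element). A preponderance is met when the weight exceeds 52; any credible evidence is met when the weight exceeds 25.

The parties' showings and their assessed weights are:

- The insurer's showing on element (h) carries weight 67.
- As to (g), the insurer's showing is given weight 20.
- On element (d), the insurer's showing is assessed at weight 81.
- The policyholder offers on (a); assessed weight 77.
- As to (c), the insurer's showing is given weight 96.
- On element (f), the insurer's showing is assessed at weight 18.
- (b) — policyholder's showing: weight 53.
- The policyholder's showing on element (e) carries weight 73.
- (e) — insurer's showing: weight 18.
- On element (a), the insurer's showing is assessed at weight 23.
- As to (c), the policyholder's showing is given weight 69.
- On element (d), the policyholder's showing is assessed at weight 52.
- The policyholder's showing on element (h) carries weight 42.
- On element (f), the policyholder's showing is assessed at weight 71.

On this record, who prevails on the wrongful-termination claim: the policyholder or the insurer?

policyholder

Stage 1 (policyholder, a preponderance, weight exceeds 52): (a) net 77−23=54 > 52 — meets; (b) 53 > 52 — meets.
  Stage 1 is satisfied; the onus moves to the insurer.
Stage 2 (insurer, any credible evidence, weight exceeds 25): (c) net 96−69=27 > 25 — meets; (d) net 81−52=29 > 25 — meets.
  The insurer carries Stage 2; the policyholder now bears the burden.
Stage 3 (policyholder, a preponderance, weight exceeds 52): (e) net 73−18=55 > 52 — meets; (f) net 71−18=53 > 52 — meets.
  Stage 3 is satisfied; the onus moves to the insurer.
Stage 4 (insurer, any credible evidence, weight exceeds 25): (g) 20 ≤ 25 — fails; (h) net 67−42=25 ≤ 25 — fails.
  Not every element is met, so the insurer fails to carry Stage 4.
The policyholder prevails.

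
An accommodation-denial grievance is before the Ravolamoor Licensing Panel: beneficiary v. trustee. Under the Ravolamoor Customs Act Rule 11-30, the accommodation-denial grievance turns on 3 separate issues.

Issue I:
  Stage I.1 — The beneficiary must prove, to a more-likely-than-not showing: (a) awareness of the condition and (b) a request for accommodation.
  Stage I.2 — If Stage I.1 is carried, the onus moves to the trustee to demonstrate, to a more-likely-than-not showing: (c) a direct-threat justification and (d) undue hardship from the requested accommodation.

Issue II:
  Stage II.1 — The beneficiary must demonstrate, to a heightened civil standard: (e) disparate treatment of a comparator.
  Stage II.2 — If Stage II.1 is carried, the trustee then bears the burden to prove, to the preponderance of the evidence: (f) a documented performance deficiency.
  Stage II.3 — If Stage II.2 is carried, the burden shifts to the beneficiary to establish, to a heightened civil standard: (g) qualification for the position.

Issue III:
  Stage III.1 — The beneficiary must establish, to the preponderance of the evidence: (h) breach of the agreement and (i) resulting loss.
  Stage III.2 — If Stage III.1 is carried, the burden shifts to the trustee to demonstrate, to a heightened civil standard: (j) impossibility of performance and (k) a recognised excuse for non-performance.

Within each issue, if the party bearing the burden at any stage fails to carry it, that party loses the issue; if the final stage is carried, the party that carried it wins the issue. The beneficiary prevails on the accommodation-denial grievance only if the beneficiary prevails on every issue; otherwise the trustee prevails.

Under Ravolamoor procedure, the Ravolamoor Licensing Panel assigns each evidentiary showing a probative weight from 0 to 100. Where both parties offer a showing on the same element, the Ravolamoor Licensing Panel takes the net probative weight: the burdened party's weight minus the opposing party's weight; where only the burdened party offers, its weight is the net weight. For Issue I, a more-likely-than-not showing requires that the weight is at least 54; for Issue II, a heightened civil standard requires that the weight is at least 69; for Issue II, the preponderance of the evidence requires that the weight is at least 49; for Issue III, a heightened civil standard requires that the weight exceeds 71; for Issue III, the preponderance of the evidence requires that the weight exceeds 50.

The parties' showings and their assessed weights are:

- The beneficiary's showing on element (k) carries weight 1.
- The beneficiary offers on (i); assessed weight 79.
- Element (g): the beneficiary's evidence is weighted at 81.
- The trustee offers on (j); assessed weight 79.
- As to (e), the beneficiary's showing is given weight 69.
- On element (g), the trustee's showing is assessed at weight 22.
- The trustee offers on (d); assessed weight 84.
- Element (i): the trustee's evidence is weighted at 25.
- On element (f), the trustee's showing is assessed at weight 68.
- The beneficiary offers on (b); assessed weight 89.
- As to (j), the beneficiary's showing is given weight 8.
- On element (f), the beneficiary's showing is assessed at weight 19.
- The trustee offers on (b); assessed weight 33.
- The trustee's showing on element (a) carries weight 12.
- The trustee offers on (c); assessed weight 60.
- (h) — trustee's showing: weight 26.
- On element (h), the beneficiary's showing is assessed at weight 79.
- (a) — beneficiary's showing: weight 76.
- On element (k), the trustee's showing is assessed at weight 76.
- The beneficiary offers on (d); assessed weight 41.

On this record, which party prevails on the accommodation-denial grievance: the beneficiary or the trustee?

— Issue I —
Stage I.1 (beneficiary, a more-likely-than-not showing, weight is at least 54): (a) net 76−12=64 ≥ 54 — meets; (b) net 89−33=56 ≥ 54 — meets.
  All elements met. The burden passes to the trustee.
Stage I.2 (trustee, a more-likely-than-not showing, weight is at least 54): (c) 60 ≥ 54 — meets; (d) net 84−41=43 < 54 — fails.
  Stage I.2 not carried; the trustee fails its burden.
So the beneficiary prevails on this issue.
— Issue II —
Stage II.1 — burden on beneficiary; standard: a heightened civil standard (weight is at least 69).
    (e): 69 ≥ 69 [met]
  Stage II.1 is satisfied; the onus moves to the trustee.
Stage II.2 — burden on trustee; standard: the preponderance of the evidence (weight is at least 49).
    (f): 68 − 19 = 49 ≥ 49 [met]
  Stage II.2 is satisfied; the onus moves to the beneficiary.
Stage II.3 — burden on beneficiary; standard: a heightened civil standard (weight is at least 69).
    (g): 81 − 22 = 59 < 69 [not met]
  Stage II.3 not carried; the beneficiary fails its burden.
So the trustee prevails on this issue.
— Issue III —
At Stage III.1 the beneficiary must meet the preponderance of the evidence (weight exceeds 50): on (h) the weight is 79 less the opposing 26 gives net 53, > 50, so (h) meets the standard; on (i) the weight is 79 less the opposing 25 gives net 54, > 50, so (i) meets the standard.
  Stage III.1 carried; the burden shifts to the trustee.
At Stage III.2 the trustee must meet a heightened civil standard (weight exceeds 71): on (j) the weight is 79 less the opposing 8 gives net 71, ≤ 71, so (j) does not meet the standard; on (k) the weight is 76 less the opposing 1 gives net 75, > 71, so (k) meets the standard.
  Not every element is met, so the trustee fails to carry Stage III.2.
The analysis ends at Stage III.2; the beneficiary prevails on this issue.
Per-issue: Issue I → beneficiary; Issue II → trustee; Issue III → beneficiary. The beneficiary must prevail on every issue; overall, the trustee prevails.

trustee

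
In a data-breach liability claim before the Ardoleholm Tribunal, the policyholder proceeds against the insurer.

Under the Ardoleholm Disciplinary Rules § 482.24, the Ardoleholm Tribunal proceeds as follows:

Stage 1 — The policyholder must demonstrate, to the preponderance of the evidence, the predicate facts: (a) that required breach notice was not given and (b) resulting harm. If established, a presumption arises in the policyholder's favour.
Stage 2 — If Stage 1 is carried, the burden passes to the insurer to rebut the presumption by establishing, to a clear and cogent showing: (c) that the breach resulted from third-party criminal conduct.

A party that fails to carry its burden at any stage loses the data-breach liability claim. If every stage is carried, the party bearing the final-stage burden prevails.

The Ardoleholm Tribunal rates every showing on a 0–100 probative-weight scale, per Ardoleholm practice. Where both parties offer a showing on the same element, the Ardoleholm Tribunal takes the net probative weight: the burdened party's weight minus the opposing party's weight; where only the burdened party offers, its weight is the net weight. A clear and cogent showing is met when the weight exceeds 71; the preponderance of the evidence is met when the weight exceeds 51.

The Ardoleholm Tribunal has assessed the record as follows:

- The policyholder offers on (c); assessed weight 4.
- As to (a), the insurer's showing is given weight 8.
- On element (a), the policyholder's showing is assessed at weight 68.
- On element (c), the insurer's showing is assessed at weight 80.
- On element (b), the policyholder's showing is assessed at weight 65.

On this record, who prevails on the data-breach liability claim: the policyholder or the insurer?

Stage 1 (policyholder, the preponderance of the evidence, weight exceeds 51): (a) net 68−8=60 > 51 — meets; (b) 65 > 51 — meets.
  The policyholder carries Stage 1; the insurer now bears the burden.
Stage 2 (insurer, a clear and cogent showing, weight exceeds 71): (c) net 80−4=76 > 71 — meets.
  Stage 2 carried; the final stage is satisfied.
Every stage carried; the insurer prevails.

insurer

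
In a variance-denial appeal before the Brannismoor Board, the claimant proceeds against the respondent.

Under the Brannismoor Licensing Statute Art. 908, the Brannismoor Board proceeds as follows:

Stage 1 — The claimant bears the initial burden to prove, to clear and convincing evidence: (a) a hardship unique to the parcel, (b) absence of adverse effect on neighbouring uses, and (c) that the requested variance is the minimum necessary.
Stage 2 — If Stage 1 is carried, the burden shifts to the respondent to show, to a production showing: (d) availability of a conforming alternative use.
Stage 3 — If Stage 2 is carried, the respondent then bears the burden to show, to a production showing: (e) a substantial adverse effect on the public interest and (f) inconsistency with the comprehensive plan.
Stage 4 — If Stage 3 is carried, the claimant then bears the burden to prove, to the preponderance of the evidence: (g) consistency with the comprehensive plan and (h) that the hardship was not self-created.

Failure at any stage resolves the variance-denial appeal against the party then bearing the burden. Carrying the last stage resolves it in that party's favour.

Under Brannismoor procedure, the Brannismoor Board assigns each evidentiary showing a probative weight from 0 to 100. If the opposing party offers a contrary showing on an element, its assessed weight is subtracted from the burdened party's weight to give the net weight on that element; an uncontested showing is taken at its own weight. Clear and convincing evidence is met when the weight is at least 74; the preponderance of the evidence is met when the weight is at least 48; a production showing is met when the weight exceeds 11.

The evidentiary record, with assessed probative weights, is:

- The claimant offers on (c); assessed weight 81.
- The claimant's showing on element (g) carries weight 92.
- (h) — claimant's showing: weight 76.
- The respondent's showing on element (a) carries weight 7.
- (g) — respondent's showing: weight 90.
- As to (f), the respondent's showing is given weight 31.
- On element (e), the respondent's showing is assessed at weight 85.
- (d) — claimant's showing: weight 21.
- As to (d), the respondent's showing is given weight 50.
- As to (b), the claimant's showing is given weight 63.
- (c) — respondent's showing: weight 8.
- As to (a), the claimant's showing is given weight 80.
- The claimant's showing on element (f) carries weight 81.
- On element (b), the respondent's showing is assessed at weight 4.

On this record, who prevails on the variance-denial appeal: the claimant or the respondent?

Stage 1 — burden on claimant; standard: clear and convincing evidence (weight is at least 74).
    (a): 80 − 7 = 73 < 74 [not met]
    (b): 63 − 4 = 59 < 74 [not met]
    (c): 81 − 8 = 73 < 74 [not met]
  Not every element is met, so the claimant fails to carry Stage 1.
So the respondent prevails.

respondent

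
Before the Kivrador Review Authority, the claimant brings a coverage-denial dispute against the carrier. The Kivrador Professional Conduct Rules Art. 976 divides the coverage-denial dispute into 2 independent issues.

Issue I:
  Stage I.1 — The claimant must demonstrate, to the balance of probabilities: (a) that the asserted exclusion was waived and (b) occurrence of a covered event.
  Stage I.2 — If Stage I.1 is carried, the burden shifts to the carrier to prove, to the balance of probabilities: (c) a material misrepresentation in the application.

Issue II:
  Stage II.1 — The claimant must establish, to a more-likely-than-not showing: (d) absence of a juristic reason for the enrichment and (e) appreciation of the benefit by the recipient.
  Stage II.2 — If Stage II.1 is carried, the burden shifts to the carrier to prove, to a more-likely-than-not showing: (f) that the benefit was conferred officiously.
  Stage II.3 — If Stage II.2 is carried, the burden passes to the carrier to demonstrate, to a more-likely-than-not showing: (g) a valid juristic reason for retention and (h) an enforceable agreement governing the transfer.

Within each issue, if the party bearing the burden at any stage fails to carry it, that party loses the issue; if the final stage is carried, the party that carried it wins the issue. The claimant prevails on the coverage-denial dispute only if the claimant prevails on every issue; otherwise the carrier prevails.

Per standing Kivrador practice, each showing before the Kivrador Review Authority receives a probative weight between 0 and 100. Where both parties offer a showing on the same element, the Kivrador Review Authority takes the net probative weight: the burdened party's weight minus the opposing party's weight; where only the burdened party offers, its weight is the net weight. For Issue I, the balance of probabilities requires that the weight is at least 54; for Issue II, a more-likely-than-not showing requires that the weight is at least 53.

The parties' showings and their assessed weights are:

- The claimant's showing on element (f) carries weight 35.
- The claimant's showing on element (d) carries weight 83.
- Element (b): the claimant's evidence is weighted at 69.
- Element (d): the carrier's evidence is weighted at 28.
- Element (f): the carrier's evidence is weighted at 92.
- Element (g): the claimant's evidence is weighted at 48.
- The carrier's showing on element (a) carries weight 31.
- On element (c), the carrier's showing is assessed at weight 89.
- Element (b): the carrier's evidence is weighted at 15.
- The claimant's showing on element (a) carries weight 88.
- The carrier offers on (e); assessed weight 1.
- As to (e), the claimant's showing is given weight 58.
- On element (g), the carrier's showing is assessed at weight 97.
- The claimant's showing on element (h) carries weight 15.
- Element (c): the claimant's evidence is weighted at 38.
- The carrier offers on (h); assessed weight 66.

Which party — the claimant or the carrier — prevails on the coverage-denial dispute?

claimant

— Issue I —
Stage I.1 (claimant, the balance of probabilities, weight is at least 54): (a) net 88−31=57 ≥ 54 — meets; (b) net 69−15=54 ≥ 54 — meets.
  The claimant carries Stage I.1; the carrier now bears the burden.
Stage I.2 (carrier, the balance of probabilities, weight is at least 54): (c) net 89−38=51 < 54 — fails.
  Not every element is met, so the carrier fails to carry Stage I.2.
The claimant prevails on this issue.
— Issue II —
At Stage II.1 the claimant must meet a more-likely-than-not showing (weight is at least 53): on (d) the weight is 83 less the opposing 28 gives net 55, ≥ 53, so (d) meets the standard; on (e) the weight is 58 less the opposing 1 gives net 57, which does reach 53, so (e) meets the standard.
  All elements met. The burden passes to the carrier.
At Stage II.2 the carrier must meet a more-likely-than-not showing (weight is at least 53): on (f) the weight is 92 less the opposing 35 gives net 57, ≥ 53, so (f) meets the standard.
  Stage II.2 is satisfied; the carrier continues to bear the burden.
At Stage II.3 the carrier must meet a more-likely-than-not showing (weight is at least 53): on (g) the weight is 97 less the opposing 48 gives net 49, < 53, so (g) does not meet the standard; on (h) the weight is 66 less the opposing 15 gives net 51, < 53, so (h) does not meet the standard.
  The carrier does not carry Stage II.3.
So the claimant prevails on this issue.
Per-issue: Issue I → claimant; Issue II → claimant. The claimant must prevail on every issue; overall, the claimant prevails.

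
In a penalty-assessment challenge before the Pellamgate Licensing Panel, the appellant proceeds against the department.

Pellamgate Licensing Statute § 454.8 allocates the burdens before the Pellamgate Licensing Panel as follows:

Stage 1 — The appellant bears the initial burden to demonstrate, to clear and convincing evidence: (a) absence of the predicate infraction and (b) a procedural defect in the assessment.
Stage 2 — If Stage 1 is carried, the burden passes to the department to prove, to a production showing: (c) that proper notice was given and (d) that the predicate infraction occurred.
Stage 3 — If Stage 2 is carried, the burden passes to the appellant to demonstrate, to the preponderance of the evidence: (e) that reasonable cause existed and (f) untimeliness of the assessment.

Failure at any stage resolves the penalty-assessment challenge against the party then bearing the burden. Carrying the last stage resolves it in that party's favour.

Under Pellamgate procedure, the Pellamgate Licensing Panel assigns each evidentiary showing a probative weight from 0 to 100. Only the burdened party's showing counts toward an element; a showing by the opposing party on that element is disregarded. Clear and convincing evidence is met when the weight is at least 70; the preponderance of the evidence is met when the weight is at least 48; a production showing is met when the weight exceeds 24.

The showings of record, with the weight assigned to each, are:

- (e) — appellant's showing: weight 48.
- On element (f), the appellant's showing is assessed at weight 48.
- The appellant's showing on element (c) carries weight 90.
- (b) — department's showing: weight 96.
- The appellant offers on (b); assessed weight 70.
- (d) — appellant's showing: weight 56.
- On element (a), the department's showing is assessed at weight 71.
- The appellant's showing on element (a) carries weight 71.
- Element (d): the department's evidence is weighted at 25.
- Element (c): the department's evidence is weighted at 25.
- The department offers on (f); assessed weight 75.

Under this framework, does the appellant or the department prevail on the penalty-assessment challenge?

Stage 1 — burden on appellant; standard: clear and convincing evidence (weight is at least 70).
    (a): 71 (department's 71 disregarded) ≥ 70 [met]
    (b): 70 (department's 96 disregarded) ≥ 70 [met]
  All elements met. The burden passes to the department.
Stage 2 — burden on department; standard: a production showing (weight exceeds 24).
    (c): 25 (appellant's 90 disregarded) > 24 [met]
    (d): 25 (appellant's 56 disregarded) > 24 [met]
  All elements met. The burden passes to the appellant.
Stage 3 — burden on appellant; standard: the preponderance of the evidence (weight is at least 48).
    (e): 48 ≥ 48 [met]
    (f): 48 (department's 75 disregarded) ≥ 48 [met]
  The appellant carries the last stage.
Every stage carried; the appellant prevails.

appellant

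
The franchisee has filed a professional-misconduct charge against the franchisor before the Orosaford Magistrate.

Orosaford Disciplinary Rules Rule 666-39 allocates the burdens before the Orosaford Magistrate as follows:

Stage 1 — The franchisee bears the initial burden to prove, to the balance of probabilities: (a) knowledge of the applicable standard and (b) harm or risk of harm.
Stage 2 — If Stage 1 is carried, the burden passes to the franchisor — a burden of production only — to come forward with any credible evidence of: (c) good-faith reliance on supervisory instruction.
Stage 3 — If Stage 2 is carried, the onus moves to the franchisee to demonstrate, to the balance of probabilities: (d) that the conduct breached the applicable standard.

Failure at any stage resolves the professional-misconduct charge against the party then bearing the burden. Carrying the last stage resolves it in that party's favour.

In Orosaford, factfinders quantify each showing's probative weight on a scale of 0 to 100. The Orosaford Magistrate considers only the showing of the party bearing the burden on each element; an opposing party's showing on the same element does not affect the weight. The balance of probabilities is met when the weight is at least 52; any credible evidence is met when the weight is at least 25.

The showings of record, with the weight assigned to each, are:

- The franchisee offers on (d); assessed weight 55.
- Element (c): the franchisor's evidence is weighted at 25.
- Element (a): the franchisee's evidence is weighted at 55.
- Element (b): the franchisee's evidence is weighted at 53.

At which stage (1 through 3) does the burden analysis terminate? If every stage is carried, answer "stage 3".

stage 3

Stage 1 (franchisee, the balance of probabilities, weight is at least 52): (a) 55 ≥ 52 — meets; (b) 53 ≥ 52 — meets.
  The franchisee carries Stage 1; the franchisor now bears the burden.
Stage 2 (franchisor, any credible evidence, weight is at least 25): (c) 25 ≥ 25 — meets.
  Stage 2 is satisfied; the onus moves to the franchisee.
Stage 3 (franchisee, the balance of probabilities, weight is at least 52): (d) 55 ≥ 52 — meets.
  The franchisee carries the last stage.
With every stage satisfied, the franchisee prevails.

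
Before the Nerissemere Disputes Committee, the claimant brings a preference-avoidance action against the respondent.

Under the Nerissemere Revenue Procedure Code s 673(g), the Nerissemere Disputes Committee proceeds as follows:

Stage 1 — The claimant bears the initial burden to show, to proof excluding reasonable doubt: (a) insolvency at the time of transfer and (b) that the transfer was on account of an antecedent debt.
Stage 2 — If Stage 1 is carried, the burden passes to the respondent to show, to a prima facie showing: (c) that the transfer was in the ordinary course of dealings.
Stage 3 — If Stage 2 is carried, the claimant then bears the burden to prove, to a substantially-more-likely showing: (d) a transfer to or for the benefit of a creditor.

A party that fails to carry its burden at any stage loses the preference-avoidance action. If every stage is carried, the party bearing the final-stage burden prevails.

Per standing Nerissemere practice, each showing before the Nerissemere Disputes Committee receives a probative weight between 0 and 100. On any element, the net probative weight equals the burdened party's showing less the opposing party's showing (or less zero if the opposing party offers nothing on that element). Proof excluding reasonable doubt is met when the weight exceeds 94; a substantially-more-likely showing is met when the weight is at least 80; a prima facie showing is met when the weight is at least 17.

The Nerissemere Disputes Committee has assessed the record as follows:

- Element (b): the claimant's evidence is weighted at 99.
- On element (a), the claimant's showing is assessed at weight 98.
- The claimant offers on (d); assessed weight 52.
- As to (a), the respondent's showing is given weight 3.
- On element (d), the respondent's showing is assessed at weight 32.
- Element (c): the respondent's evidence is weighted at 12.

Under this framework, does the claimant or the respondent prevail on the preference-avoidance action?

Stage 1 (claimant, proof excluding reasonable doubt, weight exceeds 94): (a) net 98−3=95 > 94 — meets; (b) 99 > 94 — meets.
  Stage 1 carried; the burden shifts to the respondent.
Stage 2 (respondent, a prima facie showing, weight is at least 17): (c) 12 < 17 — fails.
  The respondent does not carry Stage 2.
So the claimant prevails.

claimant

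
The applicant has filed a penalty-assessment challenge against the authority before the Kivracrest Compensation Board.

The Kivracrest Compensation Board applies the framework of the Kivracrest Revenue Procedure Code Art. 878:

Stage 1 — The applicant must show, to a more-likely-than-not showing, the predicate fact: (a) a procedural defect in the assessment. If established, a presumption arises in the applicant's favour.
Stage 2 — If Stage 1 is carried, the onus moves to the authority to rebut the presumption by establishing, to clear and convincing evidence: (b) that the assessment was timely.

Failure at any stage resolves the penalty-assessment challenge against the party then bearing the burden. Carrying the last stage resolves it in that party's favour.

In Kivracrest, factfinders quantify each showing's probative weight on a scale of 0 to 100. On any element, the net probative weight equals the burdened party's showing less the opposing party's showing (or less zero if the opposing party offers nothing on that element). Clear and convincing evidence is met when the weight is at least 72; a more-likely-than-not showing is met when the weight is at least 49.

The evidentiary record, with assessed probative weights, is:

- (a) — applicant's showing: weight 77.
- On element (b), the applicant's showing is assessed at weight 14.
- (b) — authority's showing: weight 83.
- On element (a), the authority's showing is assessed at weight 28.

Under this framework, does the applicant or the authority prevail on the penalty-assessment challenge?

applicant

Stage 1 (applicant, a more-likely-than-not showing, weight is at least 49): (a) net 77−28=49 ≥ 49 — meets.
  Stage 1 is satisfied; the onus moves to the authority.
Stage 2 (authority, clear and convincing evidence, weight is at least 72): (b) net 83−14=69 < 72 — fails.
  The authority does not carry Stage 2.
The applicant prevails.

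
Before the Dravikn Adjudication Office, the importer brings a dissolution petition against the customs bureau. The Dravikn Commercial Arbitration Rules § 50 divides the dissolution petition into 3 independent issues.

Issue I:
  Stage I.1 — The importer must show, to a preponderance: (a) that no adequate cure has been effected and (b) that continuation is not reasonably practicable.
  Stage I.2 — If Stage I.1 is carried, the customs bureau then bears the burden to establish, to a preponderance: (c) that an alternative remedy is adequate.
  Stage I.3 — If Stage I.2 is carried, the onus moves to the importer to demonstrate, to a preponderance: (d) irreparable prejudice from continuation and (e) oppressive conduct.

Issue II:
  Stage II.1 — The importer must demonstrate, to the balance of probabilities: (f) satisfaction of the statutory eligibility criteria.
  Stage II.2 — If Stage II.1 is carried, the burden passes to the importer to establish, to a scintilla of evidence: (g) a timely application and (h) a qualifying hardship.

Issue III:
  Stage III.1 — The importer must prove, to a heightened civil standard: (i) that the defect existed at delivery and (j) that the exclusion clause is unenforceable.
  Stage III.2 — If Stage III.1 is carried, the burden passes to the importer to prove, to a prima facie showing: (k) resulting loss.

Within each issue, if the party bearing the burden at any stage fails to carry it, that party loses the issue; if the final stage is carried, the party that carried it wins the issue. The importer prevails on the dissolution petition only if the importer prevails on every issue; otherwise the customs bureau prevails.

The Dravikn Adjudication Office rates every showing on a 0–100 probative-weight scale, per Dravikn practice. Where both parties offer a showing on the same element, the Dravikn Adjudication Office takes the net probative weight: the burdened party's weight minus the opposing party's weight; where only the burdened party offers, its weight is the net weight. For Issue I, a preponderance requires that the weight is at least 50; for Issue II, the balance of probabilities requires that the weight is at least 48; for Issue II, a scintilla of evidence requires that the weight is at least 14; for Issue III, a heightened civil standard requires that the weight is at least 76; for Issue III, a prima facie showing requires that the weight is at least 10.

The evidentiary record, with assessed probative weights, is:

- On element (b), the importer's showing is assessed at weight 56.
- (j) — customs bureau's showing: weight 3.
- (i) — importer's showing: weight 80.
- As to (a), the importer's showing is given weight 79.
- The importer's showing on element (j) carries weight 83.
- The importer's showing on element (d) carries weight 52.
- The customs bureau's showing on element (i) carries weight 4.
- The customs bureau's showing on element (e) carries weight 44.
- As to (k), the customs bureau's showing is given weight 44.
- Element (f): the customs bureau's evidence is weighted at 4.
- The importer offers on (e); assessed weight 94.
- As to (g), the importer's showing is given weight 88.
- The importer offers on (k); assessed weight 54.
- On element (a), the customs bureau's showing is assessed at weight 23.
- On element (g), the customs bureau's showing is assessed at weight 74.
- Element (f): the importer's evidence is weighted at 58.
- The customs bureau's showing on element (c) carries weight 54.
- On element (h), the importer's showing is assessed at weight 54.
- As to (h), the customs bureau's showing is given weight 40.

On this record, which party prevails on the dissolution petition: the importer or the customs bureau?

importer

— Issue I —
At Stage I.1 the importer must meet a preponderance (weight is at least 50): on (a) the weight is 79 less the opposing 23 gives net 56, ≥ 50, so (a) meets the standard; on (b) the weight is 56, ≥ 50, so (b) meets the standard.
  Stage I.1 is satisfied; the onus moves to the customs bureau.
At Stage I.2 the customs bureau must meet a preponderance (weight is at least 50): on (c) the weight is 54, ≥ 50, so (c) meets the standard.
  All elements met. The burden passes to the importer.
At Stage I.3 the importer must meet a preponderance (weight is at least 50): on (d) the weight is 52, ≥ 50, so (d) meets the standard; on (e) the weight is 94 less the opposing 44 gives net 50, which does reach 50, so (e) meets the standard.
  Stage I.3 carried; the final stage is satisfied.
Every stage carried; the importer prevails on this issue.
— Issue II —
At Stage II.1 the importer must meet the balance of probabilities (weight is at least 48): on (f) the weight is 58 less the opposing 4 gives net 54, ≥ 48, so (f) meets the standard.
  All elements met. The importer retains the burden for Stage II.2.
At Stage II.2 the importer must meet a scintilla of evidence (weight is at least 14): on (g) the weight is 88 less the opposing 74 gives net 14, ≥ 14, so (g) meets the standard; on (h) the weight is 54 less the opposing 40 gives net 14, ≥ 14, so (h) meets the standard.
  The importer carries the last stage.
Every stage carried; the importer prevails on this issue.
— Issue III —
At Stage III.1 the importer must meet a heightened civil standard (weight is at least 76): on (i) the weight is 80 less the opposing 4 gives net 76, which does reach 76, so (i) meets the standard; on (j) the weight is 83 less the opposing 3 gives net 80, ≥ 76, so (j) meets the standard.
  Stage III.1 is satisfied; the importer continues to bear the burden.
At Stage III.2 the importer must meet a prima facie showing (weight is at least 10): on (k) the weight is 54 less the opposing 44 gives net 10, ≥ 10, so (k) meets the standard.
  All elements met at the final stage.
With every stage satisfied, the importer prevails on this issue.
Per-issue: Issue I → importer; Issue II → importer; Issue III → importer. The importer must prevail on every issue; overall, the importer prevails.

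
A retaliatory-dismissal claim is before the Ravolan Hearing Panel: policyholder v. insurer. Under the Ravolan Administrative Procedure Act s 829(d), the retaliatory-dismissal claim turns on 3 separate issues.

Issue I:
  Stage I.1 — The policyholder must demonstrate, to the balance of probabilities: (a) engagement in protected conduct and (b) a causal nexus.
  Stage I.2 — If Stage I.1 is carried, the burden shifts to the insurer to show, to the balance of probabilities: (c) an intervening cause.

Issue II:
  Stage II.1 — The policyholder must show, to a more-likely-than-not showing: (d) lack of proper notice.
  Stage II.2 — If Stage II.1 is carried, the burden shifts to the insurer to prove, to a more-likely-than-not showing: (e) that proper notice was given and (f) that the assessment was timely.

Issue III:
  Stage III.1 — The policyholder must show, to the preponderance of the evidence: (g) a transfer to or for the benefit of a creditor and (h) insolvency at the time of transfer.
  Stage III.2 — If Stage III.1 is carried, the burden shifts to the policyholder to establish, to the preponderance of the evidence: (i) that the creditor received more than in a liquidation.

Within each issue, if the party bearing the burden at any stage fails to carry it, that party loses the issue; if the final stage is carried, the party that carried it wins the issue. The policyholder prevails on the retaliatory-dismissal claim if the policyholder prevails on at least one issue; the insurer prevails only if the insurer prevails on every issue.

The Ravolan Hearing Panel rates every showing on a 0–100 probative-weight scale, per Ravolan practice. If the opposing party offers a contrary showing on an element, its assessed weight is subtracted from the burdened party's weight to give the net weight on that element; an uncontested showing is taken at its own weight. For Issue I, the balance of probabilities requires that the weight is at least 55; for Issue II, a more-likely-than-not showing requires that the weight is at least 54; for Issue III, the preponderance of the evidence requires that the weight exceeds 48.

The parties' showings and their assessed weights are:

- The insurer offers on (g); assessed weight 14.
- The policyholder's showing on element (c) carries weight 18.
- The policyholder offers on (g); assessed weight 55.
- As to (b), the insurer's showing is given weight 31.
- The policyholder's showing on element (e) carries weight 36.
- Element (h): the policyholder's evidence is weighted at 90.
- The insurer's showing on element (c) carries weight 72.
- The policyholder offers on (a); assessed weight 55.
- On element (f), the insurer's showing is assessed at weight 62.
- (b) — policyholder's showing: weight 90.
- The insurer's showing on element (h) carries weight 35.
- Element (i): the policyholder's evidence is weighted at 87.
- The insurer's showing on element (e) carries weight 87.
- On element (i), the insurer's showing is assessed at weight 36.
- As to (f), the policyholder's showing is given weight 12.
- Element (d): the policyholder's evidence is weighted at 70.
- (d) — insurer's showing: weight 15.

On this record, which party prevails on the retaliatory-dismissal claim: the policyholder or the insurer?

— Issue I —
At Stage I.1 the policyholder must meet the balance of probabilities (weight is at least 55): on (a) the weight is 55, which does reach 55, so (a) meets the standard; on (b) the weight is 90 less the opposing 31 gives net 59, which does reach 55, so (b) meets the standard.
  Stage I.1 is satisfied; the onus moves to the insurer.
At Stage I.2 the insurer must meet the balance of probabilities (weight is at least 55): on (c) the weight is 72 less the opposing 18 gives net 54, < 55, so (c) does not meet the standard.
  The insurer does not carry Stage I.2.
The policyholder prevails on this issue.
— Issue II —
Stage II.1 — burden on policyholder; standard: a more-likely-than-not showing (weight is at least 54).
    (d): 70 − 15 = 55 ≥ 54 [met]
  All elements met. The burden passes to the insurer.
Stage II.2 — burden on insurer; standard: a more-likely-than-not showing (weight is at least 54).
    (e): 87 − 36 = 51 < 54 [not met]
    (f): 62 − 12 = 50 < 54 [not met]
  Not every element is met, so the insurer fails to carry Stage II.2.
The policyholder prevails on this issue.
— Issue III —
Stage III.1 — burden on policyholder; standard: the preponderance of the evidence (weight exceeds 48).
    (g): 55 − 14 = 41 ≤ 48 [not met]
    (h): 90 − 35 = 55 > 48 [met]
  The policyholder does not carry Stage III.1.
So the insurer prevails on this issue.
Per-issue: Issue I → policyholder; Issue II → policyholder; Issue III → insurer. The policyholder must prevail on at least one issue; overall, the policyholder prevails.

policyholder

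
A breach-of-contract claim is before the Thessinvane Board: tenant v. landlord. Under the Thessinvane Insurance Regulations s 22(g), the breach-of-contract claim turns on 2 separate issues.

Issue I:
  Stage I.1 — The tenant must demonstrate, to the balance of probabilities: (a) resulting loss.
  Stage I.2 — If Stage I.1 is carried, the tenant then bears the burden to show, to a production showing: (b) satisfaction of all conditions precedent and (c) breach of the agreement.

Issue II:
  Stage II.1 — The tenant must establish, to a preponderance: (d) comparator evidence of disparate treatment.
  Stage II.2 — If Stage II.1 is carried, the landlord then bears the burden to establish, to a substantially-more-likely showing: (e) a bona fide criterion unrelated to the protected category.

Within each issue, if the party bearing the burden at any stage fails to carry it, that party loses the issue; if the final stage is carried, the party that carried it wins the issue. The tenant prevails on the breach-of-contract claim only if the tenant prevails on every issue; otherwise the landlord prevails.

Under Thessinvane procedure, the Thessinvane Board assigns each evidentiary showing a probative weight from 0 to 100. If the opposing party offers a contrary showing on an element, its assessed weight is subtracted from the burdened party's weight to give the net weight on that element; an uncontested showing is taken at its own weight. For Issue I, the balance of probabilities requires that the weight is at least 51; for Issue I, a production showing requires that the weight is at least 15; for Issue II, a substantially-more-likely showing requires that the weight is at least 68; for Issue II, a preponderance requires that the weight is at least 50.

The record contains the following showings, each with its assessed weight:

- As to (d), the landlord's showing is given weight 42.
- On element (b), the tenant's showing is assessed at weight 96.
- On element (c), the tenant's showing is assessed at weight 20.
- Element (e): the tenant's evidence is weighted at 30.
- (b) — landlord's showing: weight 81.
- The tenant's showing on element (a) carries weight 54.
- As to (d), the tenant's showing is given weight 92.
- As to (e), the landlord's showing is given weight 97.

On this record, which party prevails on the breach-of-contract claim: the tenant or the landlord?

tenant

— Issue I —
Stage I.1 (tenant, the balance of probabilities, weight is at least 51): (a) 54 ≥ 51 — meets.
  All elements met. The tenant retains the burden for Stage I.2.
Stage I.2 (tenant, a production showing, weight is at least 15): (b) net 96−81=15 ≥ 15 — meets; (c) 20 ≥ 15 — meets.
  Stage I.2 carried; the final stage is satisfied.
All stages carried — the tenant prevails on this issue.
— Issue II —
Stage II.1 — burden on tenant; standard: a preponderance (weight is at least 50).
    (d): 92 − 42 = 50 ≥ 50 [met]
  Stage II.1 carried; the burden shifts to the landlord.
Stage II.2 — burden on landlord; standard: a substantially-more-likely showing (weight is at least 68).
    (e): 97 − 30 = 67 < 68 [not met]
  The landlord does not carry Stage II.2.
So the tenant prevails on this issue.
Per-issue: Issue I → tenant; Issue II → tenant. The tenant must prevail on every issue; overall, the tenant prevails.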